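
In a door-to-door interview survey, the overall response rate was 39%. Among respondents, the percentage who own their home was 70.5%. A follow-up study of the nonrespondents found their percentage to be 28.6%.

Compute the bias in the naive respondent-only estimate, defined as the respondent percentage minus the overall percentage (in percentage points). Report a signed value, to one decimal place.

Nonresponse fraction = 1 − 0.39 = 0.61.
Bias = (nonresponse fraction) × (respondent percentage − nonrespondent percentage)
     = 0.61 × (70.5 − 28.6) = 0.61 × 41.9 = 25.559.

+25.6 percentage points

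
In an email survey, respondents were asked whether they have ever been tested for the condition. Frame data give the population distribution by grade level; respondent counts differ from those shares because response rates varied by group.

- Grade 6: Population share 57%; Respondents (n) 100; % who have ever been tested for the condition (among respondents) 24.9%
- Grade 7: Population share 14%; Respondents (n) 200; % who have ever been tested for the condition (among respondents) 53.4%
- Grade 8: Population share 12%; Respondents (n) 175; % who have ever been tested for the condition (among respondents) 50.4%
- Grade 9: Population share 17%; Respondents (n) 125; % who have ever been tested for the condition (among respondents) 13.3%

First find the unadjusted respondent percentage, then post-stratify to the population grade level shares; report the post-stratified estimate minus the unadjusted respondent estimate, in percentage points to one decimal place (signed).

-9.4 percentage points

Without adjustment, the pooled respondent share is:
  (100/600)×24.9 + (200/600)×53.4 + (175/600)×50.4 + (125/600)×13.3 = 39.4208%
Post-stratified estimate weights by population shares:
  0.57×24.9 + 0.14×53.4 + 0.12×50.4 + 0.17×13.3 = 29.978%
Difference = 29.978 − 39.4208 = -9.4428 pp.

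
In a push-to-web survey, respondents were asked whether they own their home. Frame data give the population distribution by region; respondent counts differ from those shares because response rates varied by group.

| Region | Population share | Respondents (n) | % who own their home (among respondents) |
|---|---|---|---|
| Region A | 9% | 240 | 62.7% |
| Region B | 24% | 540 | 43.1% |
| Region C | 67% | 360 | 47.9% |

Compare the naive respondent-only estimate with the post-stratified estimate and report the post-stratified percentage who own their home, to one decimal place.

Unadjusted (pooled respondent) estimate weights by respondent counts:
  (240/1140)×62.7 + (540/1140)×43.1 + (360/1140)×47.9 = 48.7421%
Post-stratified estimate weights by population shares:
  0.09×62.7 + 0.24×43.1 + 0.67×47.9 = 48.08%

48.1%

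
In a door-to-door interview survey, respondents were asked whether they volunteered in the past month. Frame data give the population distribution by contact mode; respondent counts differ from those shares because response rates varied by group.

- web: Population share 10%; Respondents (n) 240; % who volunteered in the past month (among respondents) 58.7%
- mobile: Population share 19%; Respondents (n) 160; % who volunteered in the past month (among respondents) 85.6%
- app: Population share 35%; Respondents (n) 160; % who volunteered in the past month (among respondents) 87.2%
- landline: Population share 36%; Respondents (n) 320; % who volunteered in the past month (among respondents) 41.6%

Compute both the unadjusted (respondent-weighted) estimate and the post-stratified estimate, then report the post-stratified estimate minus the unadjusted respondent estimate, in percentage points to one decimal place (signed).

+5.1 percentage points

Unadjusted (pooled respondent) estimate weights by respondent counts:
  (240/880)×58.7 + (160/880)×85.6 + (160/880)×87.2 + (320/880)×41.6 = 62.5545%
Post-stratifying to population shares instead:
  0.1×58.7 + 0.19×85.6 + 0.35×87.2 + 0.36×41.6 = 67.63%
Difference = 67.63 − 62.5545 = 5.0755 pp.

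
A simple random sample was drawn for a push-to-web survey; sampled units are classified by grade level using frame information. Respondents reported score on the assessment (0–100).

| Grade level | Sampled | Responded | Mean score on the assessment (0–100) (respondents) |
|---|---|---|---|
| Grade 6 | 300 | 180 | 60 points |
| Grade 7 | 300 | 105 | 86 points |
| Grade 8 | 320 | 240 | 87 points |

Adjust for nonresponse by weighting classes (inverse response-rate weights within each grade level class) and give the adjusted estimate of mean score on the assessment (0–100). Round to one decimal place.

Response rates by class: Grade 6 180/300 = 60%, Grade 7 105/300 = 35%, Grade 8 240/320 = 75%.
Each respondent's weight = sampled/responded in their class; summing within a class gives n_sampled, so:
  Grade 6: 300 × 60 = 18,000
  Grade 7: 300 × 86 = 25,800
  Grade 8: 320 × 87 = 27,840
Adjusted estimate = 71,640 / 920 = 77.8696 → 77.9.

77.9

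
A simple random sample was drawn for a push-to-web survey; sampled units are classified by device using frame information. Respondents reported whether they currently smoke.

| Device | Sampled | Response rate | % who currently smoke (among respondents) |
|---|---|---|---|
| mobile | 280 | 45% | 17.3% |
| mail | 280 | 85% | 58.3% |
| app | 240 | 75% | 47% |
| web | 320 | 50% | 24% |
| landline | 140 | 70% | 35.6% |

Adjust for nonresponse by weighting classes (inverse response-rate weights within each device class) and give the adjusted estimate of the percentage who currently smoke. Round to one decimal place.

35.8%

Inverse-response-rate weighting restores each class to its sampled count, so class totals weight by n_sampled:
  mobile: 280 × 17.3 = 4844
  mail: 280 × 58.3 = 16,324
  app: 240 × 47 = 11,280
  web: 320 × 24 = 7680
  landline: 140 × 35.6 = 4984
Adjusted estimate = 45,112 / 1,260 = 35.8032 → 35.8%.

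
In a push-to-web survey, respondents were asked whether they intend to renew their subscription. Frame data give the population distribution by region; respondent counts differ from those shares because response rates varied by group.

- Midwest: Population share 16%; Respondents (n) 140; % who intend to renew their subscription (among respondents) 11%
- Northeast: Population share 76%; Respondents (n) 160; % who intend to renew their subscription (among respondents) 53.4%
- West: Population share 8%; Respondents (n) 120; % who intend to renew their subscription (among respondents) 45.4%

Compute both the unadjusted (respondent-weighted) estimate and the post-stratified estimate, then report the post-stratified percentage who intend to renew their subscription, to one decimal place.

Without adjustment, the pooled respondent share is:
  (140/420)×11 + (160/420)×53.4 + (120/420)×45.4 = 36.981%
Reweighting by population region shares:
  0.16×11 + 0.76×53.4 + 0.08×45.4 = 45.976%

46.0%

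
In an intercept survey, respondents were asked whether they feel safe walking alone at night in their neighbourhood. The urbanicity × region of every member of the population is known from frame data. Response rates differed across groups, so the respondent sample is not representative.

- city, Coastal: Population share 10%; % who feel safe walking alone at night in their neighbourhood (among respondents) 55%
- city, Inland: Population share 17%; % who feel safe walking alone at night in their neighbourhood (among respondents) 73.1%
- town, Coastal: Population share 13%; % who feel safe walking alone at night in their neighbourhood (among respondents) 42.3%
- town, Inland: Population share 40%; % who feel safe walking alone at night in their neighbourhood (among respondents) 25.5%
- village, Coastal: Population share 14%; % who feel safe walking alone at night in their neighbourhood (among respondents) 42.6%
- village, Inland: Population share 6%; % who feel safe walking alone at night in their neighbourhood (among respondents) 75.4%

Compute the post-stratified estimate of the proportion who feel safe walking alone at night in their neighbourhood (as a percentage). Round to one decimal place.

44.1%

Each cell contributes population-share × respondent value:
  city, Coastal: 0.1 × 55 = 5.5
  city, Inland: 0.17 × 73.1 = 12.427
  town, Coastal: 0.13 × 42.3 = 5.499
  town, Inland: 0.4 × 25.5 = 10.2
  village, Coastal: 0.14 × 42.6 = 5.964
  village, Inland: 0.06 × 75.4 = 4.524
Post-stratified estimate = 44.114 → 44.1%.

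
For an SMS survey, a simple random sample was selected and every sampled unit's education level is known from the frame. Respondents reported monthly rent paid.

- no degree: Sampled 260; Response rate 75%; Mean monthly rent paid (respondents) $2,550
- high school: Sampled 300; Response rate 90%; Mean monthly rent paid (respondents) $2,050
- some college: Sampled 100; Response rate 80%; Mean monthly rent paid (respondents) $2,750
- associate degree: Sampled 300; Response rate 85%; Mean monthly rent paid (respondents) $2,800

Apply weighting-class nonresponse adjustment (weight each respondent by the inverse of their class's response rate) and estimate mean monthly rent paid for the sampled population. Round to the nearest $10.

Inverse-response-rate weighting restores each class to its sampled count, so class totals weight by n_sampled:
  no degree: 260 × 2550 = 663,000
  high school: 300 × 2050 = 615,000
  some college: 100 × 2750 = 275,000
  associate degree: 300 × 2800 = 840,000
Adjusted estimate = 2,393,000 / 960 = 2492.71 → $2,490.

$2,490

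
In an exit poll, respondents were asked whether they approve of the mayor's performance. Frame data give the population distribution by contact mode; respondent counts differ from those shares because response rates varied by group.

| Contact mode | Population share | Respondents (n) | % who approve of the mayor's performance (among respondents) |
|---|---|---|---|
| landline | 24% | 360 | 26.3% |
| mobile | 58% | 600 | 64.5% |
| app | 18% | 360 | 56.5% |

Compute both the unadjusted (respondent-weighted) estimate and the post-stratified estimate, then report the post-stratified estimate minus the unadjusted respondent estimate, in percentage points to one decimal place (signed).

+2.0 percentage points

Unadjusted (pooled respondent) estimate weights by respondent counts:
  (360/1320)×26.3 + (600/1320)×64.5 + (360/1320)×56.5 = 51.9%
Reweighting by population contact mode shares:
  0.24×26.3 + 0.58×64.5 + 0.18×56.5 = 53.892%
Difference = 53.892 − 51.9 = 1.992 pp.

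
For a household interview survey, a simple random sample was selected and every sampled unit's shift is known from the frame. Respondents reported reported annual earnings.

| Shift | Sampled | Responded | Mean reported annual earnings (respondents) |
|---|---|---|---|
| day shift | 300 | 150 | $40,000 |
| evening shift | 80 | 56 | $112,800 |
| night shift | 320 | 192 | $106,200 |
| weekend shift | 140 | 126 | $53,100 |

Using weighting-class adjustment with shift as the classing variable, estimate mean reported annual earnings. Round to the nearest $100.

$74,300

Class response rates: day shift 150/300 = 50%, evening shift 56/80 = 70%, night shift 192/320 = 60%, weekend shift 126/140 = 90%.
Weighting each respondent by the inverse class response rate inflates each class back to its sampled size, so the class weight is n_sampled:
  day shift: 300 × 40,000 = 12,000,000
  evening shift: 80 × 112,800 = 9,024,000
  night shift: 320 × 106,200 = 33,984,000
  weekend shift: 140 × 53,100 = 7,434,000
Adjusted estimate = 62,442,000 / 840 = 74335.7 → $74,300.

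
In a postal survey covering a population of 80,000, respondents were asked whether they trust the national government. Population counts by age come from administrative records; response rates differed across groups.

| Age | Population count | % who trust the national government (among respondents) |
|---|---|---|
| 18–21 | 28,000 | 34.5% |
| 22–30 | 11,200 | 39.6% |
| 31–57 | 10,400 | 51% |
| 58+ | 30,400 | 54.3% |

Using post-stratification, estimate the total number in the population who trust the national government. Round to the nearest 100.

Each cell contributes its population count × the respondent rate:
  18–21: 28,000 × 34.5% = 9660
  22–30: 11,200 × 39.6% = 4435.2
  31–57: 10,400 × 51% = 5304
  58+: 30,400 × 54.3% = 16507.2
Estimated total = 35906.4 → 35,900.

35,900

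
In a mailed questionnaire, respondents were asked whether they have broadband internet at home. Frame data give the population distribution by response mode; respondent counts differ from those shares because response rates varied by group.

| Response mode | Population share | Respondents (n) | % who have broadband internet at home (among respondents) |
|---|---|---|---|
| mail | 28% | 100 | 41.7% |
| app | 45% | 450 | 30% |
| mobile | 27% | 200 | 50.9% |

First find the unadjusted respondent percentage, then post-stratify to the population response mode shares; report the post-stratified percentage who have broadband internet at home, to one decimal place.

Unadjusted (pooled respondent) estimate weights by respondent counts:
  (100/750)×41.7 + (450/750)×30 + (200/750)×50.9 = 37.1333%
Reweighting by population response mode shares:
  0.28×41.7 + 0.45×30 + 0.27×50.9 = 38.919%

38.9%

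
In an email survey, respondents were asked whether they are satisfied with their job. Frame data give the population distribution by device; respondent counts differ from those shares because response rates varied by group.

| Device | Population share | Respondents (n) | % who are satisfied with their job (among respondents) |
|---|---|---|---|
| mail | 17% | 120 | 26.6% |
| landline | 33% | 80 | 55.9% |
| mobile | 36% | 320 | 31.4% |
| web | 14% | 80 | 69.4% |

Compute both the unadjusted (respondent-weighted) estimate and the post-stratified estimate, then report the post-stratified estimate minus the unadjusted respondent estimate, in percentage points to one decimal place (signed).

+5.2 percentage points

Naive respondent-only estimate (weights = respondent counts):
  (120/600)×26.6 + (80/600)×55.9 + (320/600)×31.4 + (80/600)×69.4 = 38.7733%
Post-stratifying to population shares instead:
  0.17×26.6 + 0.33×55.9 + 0.36×31.4 + 0.14×69.4 = 43.989%
Difference = 43.989 − 38.7733 = 5.2157 pp.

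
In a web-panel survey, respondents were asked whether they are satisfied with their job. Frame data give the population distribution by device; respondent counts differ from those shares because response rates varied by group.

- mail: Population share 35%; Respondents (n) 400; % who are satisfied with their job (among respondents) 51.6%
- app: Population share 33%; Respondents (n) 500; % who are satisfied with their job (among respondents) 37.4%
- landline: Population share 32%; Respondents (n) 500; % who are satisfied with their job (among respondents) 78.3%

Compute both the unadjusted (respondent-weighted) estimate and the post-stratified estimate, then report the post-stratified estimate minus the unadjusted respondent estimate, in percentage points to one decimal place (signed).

Without adjustment, the pooled respondent share is:
  (400/1400)×51.6 + (500/1400)×37.4 + (500/1400)×78.3 = 56.0643%
Post-stratifying to population shares instead:
  0.35×51.6 + 0.33×37.4 + 0.32×78.3 = 55.458%
Difference = 55.458 − 56.0643 = -0.6063 pp.

-0.6 percentage points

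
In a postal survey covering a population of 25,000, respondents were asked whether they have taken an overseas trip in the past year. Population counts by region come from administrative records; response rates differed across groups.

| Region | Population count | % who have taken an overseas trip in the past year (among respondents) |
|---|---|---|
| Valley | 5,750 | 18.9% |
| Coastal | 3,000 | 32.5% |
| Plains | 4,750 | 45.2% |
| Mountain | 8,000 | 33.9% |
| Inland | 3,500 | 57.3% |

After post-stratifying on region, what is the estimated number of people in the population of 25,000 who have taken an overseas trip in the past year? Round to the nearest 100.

8,900

Apply each group's respondent rate to its population count:
  Valley: 5,750 × 18.9% = 1086.75
  Coastal: 3,000 × 32.5% = 975
  Plains: 4,750 × 45.2% = 2147
  Mountain: 8,000 × 33.9% = 2712
  Inland: 3,500 × 57.3% = 2005.5
Estimated total = 8926.25 → 8,900.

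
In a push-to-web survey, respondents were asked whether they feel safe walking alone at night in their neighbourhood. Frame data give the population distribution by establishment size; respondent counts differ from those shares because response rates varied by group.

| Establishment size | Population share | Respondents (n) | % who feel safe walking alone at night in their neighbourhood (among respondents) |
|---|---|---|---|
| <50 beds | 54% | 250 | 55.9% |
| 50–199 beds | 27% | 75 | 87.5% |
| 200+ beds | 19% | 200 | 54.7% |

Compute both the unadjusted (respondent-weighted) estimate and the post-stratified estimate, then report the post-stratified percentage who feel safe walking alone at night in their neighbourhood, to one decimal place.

64.2%

Unadjusted (pooled respondent) estimate weights by respondent counts:
  (250/525)×55.9 + (75/525)×87.5 + (200/525)×54.7 = 59.9571%
Reweighting by population establishment size shares:
  0.54×55.9 + 0.27×87.5 + 0.19×54.7 = 64.204%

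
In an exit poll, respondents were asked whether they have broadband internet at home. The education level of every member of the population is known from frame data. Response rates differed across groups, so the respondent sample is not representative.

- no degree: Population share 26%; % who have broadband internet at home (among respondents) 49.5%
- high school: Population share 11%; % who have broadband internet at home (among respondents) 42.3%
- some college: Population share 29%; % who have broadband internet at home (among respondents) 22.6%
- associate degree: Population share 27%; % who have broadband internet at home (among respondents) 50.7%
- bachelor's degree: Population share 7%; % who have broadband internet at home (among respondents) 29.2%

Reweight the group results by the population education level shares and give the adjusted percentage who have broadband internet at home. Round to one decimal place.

39.8%

Post-stratification weights by population share, not respondent share:
  no degree: 0.26 × 49.5 = 12.87
  high school: 0.11 × 42.3 = 4.653
  some college: 0.29 × 22.6 = 6.554
  associate degree: 0.27 × 50.7 = 13.689
  bachelor's degree: 0.07 × 29.2 = 2.044
Post-stratified estimate = 39.81 → 39.8%.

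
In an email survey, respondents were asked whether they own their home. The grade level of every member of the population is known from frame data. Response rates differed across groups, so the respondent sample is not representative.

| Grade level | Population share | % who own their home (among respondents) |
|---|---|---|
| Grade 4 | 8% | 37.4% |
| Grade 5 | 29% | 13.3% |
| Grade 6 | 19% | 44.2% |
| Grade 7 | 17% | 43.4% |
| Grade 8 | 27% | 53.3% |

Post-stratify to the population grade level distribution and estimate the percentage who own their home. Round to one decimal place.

37.0%

Each cell contributes population-share × respondent value:
  Grade 4: 0.08 × 37.4 = 2.992
  Grade 5: 0.29 × 13.3 = 3.857
  Grade 6: 0.19 × 44.2 = 8.398
  Grade 7: 0.17 × 43.4 = 7.378
  Grade 8: 0.27 × 53.3 = 14.391
Post-stratified estimate = 37.016 → 37.0%.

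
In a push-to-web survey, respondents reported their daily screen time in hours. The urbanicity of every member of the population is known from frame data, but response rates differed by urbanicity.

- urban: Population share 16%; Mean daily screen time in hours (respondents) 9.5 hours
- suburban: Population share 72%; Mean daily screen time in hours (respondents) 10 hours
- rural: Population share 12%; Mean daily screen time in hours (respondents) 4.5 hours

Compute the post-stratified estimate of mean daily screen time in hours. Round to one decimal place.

9.3

Each cell contributes population-share × respondent value:
  urban: 0.16 × 9.5 = 1.52
  suburban: 0.72 × 10 = 7.2
  rural: 0.12 × 4.5 = 0.54
Post-stratified estimate = 9.26 → 9.3.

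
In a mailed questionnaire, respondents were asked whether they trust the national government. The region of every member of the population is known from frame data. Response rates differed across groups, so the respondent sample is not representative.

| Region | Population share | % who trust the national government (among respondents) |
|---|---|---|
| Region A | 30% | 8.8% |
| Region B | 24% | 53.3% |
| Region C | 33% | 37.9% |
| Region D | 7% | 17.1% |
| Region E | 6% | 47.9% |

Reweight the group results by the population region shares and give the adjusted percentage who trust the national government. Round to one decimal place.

32.0%

Weight each group's respondent value by its population share:
  Region A: 0.3 × 8.8 = 2.64
  Region B: 0.24 × 53.3 = 12.792
  Region C: 0.33 × 37.9 = 12.507
  Region D: 0.07 × 17.1 = 1.197
  Region E: 0.06 × 47.9 = 2.874
Post-stratified estimate = 32.01 → 32.0%.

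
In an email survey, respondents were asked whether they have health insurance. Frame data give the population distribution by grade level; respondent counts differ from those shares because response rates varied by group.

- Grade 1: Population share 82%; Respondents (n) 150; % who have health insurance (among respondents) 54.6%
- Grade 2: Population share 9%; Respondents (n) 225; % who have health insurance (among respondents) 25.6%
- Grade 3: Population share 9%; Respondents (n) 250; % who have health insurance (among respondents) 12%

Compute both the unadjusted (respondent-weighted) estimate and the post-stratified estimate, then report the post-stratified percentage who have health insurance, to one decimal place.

Unadjusted (pooled respondent) estimate weights by respondent counts:
  (150/625)×54.6 + (225/625)×25.6 + (250/625)×12 = 27.12%
Reweighting by population grade level shares:
  0.82×54.6 + 0.09×25.6 + 0.09×12 = 48.156%

48.2%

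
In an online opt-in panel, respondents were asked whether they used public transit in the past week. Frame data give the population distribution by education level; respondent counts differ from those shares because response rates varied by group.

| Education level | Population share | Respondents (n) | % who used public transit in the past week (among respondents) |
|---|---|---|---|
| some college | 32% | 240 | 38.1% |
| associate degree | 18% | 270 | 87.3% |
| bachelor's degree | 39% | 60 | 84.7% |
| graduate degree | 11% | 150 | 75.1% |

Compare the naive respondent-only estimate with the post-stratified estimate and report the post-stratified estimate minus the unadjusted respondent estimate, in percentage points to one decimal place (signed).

+1.1 percentage points

Without adjustment, the pooled respondent share is:
  (240/720)×38.1 + (270/720)×87.3 + (60/720)×84.7 + (150/720)×75.1 = 68.1417%
Post-stratifying to population shares instead:
  0.32×38.1 + 0.18×87.3 + 0.39×84.7 + 0.11×75.1 = 69.2%
Difference = 69.2 − 68.1417 = 1.0583 pp.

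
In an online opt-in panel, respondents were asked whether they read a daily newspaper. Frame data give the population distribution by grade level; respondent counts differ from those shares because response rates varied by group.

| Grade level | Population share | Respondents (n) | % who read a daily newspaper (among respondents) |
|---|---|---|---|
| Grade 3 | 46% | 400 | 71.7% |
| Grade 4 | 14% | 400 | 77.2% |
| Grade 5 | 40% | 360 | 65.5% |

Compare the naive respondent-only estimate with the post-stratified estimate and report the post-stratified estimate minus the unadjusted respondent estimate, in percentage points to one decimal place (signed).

-1.7 percentage points

Unadjusted (pooled respondent) estimate weights by respondent counts:
  (400/1160)×71.7 + (400/1160)×77.2 + (360/1160)×65.5 = 71.6724%
Post-stratified estimate weights by population shares:
  0.46×71.7 + 0.14×77.2 + 0.4×65.5 = 69.99%
Difference = 69.99 − 71.6724 = -1.6824 pp.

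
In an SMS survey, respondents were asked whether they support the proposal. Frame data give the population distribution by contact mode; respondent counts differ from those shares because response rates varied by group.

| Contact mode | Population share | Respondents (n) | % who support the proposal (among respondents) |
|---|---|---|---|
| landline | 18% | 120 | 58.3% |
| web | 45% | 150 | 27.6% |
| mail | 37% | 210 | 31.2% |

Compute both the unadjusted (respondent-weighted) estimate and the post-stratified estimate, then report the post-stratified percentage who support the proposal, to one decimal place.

Without adjustment, the pooled respondent share is:
  (120/480)×58.3 + (150/480)×27.6 + (210/480)×31.2 = 36.85%
Post-stratified estimate weights by population shares:
  0.18×58.3 + 0.45×27.6 + 0.37×31.2 = 34.458%

34.5%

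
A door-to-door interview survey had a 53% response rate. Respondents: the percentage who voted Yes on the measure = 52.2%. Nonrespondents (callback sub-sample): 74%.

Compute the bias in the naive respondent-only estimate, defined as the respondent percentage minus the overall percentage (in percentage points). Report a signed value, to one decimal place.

Nonresponse fraction = 1 − 0.53 = 0.47.
Bias = (nonresponse fraction) × (respondent percentage − nonrespondent percentage)
     = 0.47 × (52.2 − 74) = 0.47 × -21.8 = -10.246.

-10.2 percentage points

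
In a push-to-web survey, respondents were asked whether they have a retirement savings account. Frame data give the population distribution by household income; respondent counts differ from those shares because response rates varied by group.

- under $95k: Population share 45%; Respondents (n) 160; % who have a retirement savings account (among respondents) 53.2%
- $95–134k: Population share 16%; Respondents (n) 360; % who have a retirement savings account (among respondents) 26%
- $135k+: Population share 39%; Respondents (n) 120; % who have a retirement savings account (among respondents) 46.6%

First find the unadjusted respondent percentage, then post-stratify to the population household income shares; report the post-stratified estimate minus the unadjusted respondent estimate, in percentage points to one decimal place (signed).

Naive respondent-only estimate (weights = respondent counts):
  (160/640)×53.2 + (360/640)×26 + (120/640)×46.6 = 36.6625%
Post-stratified estimate weights by population shares:
  0.45×53.2 + 0.16×26 + 0.39×46.6 = 46.274%
Difference = 46.274 − 36.6625 = 9.6115 pp.

+9.6 percentage points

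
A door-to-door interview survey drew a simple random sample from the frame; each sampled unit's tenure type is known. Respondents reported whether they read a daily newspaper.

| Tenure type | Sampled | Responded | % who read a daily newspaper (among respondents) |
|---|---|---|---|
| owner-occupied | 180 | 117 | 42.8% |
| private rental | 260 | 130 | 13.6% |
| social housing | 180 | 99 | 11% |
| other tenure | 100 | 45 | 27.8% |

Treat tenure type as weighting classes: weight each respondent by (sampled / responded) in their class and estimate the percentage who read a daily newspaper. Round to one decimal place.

22.2%

Response rates by class: owner-occupied 117/180 = 65%, private rental 130/260 = 50%, social housing 99/180 = 55%, other tenure 45/100 = 45%.
Each respondent's weight = sampled/responded in their class; summing within a class gives n_sampled, so:
  owner-occupied: 180 × 42.8 = 7704
  private rental: 260 × 13.6 = 3536
  social housing: 180 × 11 = 1980
  other tenure: 100 × 27.8 = 2780
Adjusted estimate = 16,000 / 720 = 22.2222 → 22.2%.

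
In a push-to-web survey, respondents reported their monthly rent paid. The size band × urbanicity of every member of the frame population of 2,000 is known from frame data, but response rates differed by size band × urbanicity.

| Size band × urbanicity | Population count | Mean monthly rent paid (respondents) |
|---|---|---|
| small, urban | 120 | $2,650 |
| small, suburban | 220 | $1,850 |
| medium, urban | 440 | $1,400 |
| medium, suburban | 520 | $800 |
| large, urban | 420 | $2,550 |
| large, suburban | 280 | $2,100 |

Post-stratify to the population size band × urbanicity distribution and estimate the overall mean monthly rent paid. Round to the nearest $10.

Reweight to the known size band × urbanicity distribution:
  small, urban: (120/2,000) × 2650 = 159
  small, suburban: (220/2,000) × 1850 = 203.5
  medium, urban: (440/2,000) × 1400 = 308
  medium, suburban: (520/2,000) × 800 = 208
  large, urban: (420/2,000) × 2550 = 535.5
  large, suburban: (280/2,000) × 2100 = 294
Post-stratified estimate = 1708 → $1,710.

$1,710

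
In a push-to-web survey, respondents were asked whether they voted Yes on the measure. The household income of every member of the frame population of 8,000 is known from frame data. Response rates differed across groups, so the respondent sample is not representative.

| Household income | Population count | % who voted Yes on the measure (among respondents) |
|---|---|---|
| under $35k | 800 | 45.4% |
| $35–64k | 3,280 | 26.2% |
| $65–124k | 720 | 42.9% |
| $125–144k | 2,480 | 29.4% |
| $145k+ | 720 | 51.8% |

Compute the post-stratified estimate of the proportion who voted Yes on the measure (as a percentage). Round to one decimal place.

32.9%

Post-stratification weights by population share, not respondent share:
  under $35k: (800/8,000) × 45.4 = 4.54
  $35–64k: (3,280/8,000) × 26.2 = 10.742
  $65–124k: (720/8,000) × 42.9 = 3.861
  $125–144k: (2,480/8,000) × 29.4 = 9.114
  $145k+: (720/8,000) × 51.8 = 4.662
Post-stratified estimate = 32.919 → 32.9%.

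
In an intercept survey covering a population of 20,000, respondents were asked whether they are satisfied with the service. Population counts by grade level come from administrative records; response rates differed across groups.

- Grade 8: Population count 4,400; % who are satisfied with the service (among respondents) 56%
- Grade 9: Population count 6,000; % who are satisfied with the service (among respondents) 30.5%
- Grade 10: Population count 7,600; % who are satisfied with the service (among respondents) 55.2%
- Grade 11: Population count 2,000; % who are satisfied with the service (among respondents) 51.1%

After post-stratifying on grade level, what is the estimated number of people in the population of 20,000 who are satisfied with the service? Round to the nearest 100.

Each cell contributes its population count × the respondent rate:
  Grade 8: 4,400 × 56% = 2464
  Grade 9: 6,000 × 30.5% = 1830
  Grade 10: 7,600 × 55.2% = 4195.2
  Grade 11: 2,000 × 51.1% = 1022
Estimated total = 9511.2 → 9,500.

9,500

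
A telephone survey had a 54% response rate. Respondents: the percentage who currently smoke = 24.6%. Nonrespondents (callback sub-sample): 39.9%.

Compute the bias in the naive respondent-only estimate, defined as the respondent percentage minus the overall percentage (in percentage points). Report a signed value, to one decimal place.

-7.0 percentage points

Nonresponse fraction = 1 − 0.54 = 0.46.
Bias = (nonresponse fraction) × (respondent percentage − nonrespondent percentage)
     = 0.46 × (24.6 − 39.9) = 0.46 × -15.3 = -7.038.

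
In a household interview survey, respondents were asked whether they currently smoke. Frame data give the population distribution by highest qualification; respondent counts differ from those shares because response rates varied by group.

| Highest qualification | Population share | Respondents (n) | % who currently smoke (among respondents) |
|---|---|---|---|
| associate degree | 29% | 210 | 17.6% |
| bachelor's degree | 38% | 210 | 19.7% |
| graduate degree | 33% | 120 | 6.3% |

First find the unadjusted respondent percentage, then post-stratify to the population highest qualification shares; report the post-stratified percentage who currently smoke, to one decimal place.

14.7%

Naive respondent-only estimate (weights = respondent counts):
  (210/540)×17.6 + (210/540)×19.7 + (120/540)×6.3 = 15.9056%
Reweighting by population highest qualification shares:
  0.29×17.6 + 0.38×19.7 + 0.33×6.3 = 14.669%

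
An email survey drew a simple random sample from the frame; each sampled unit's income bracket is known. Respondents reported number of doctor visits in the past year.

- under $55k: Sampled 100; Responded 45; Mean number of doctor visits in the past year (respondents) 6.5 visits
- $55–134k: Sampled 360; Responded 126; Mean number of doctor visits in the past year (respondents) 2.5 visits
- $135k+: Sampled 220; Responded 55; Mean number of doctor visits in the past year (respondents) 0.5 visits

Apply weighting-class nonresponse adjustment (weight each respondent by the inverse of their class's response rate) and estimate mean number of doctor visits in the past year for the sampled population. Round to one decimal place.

Response rates by class: under $55k 45/100 = 45%, $55–134k 126/360 = 35%, $135k+ 55/220 = 25%.
Inverse-response-rate weighting restores each class to its sampled count, so class totals weight by n_sampled:
  under $55k: 100 × 6.5 = 650
  $55–134k: 360 × 2.5 = 900
  $135k+: 220 × 0.5 = 110
Adjusted estimate = 1660 / 680 = 2.44118 → 2.4.

2.4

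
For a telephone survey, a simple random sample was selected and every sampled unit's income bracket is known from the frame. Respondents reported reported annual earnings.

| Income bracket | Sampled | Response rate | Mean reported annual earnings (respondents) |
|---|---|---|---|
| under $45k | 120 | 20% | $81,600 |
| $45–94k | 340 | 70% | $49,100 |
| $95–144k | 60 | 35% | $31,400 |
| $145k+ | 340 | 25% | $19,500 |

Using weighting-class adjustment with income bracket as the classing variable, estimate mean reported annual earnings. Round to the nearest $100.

With weight = n_sampled/n_responded per class, the weighted class total is n_sampled:
  under $45k: 120 × 81,600 = 9,792,000
  $45–94k: 340 × 49,100 = 16,694,000
  $95–144k: 60 × 31,400 = 1,884,000
  $145k+: 340 × 19,500 = 6,630,000
Adjusted estimate = 35,000,000 / 860 = 40697.7 → $40,700.

$40,700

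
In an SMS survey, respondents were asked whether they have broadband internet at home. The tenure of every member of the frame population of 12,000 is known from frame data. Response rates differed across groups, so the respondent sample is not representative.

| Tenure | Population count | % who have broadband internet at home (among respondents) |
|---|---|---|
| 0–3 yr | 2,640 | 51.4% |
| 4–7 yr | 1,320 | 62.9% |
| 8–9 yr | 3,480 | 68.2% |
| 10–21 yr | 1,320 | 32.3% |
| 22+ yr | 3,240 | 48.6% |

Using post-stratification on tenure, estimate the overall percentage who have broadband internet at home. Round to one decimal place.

Each cell contributes population-share × respondent value:
  0–3 yr: (2,640/12,000) × 51.4 = 11.308
  4–7 yr: (1,320/12,000) × 62.9 = 6.919
  8–9 yr: (3,480/12,000) × 68.2 = 19.778
  10–21 yr: (1,320/12,000) × 32.3 = 3.553
  22+ yr: (3,240/12,000) × 48.6 = 13.122
Post-stratified estimate = 54.68 → 54.7%.

54.7%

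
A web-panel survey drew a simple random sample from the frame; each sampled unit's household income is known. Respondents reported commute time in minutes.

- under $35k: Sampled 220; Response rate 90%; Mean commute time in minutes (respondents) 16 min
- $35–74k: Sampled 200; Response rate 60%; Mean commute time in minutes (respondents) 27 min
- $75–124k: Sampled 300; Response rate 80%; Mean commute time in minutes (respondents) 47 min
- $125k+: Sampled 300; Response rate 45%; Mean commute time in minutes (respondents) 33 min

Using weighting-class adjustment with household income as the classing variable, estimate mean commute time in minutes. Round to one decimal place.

With weight = n_sampled/n_responded per class, the weighted class total is n_sampled:
  under $35k: 220 × 16 = 3520
  $35–74k: 200 × 27 = 5400
  $75–124k: 300 × 47 = 14,100
  $125k+: 300 × 33 = 9900
Adjusted estimate = 32,920 / 1,020 = 32.2745 → 32.3.

32.3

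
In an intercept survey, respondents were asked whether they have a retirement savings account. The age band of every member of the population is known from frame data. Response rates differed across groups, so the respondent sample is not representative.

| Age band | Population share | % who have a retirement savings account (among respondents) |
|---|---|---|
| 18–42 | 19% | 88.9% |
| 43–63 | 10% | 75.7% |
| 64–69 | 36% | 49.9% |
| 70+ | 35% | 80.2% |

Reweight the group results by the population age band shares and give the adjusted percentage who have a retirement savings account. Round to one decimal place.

70.5%

Weight each group's respondent value by its population share:
  18–42: 0.19 × 88.9 = 16.891
  43–63: 0.1 × 75.7 = 7.57
  64–69: 0.36 × 49.9 = 17.964
  70+: 0.35 × 80.2 = 28.07
Post-stratified estimate = 70.495 → 70.5%.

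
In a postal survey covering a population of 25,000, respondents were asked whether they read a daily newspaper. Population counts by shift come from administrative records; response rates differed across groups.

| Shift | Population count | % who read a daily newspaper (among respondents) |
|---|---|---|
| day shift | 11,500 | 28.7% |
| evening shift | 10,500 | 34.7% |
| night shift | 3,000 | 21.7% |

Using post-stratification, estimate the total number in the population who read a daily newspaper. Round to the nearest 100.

7,600

Estimated count per cell = population count × respondent percentage:
  day shift: 11,500 × 28.7% = 3300.5
  evening shift: 10,500 × 34.7% = 3643.5
  night shift: 3,000 × 21.7% = 651
Estimated total = 7595 → 7,600.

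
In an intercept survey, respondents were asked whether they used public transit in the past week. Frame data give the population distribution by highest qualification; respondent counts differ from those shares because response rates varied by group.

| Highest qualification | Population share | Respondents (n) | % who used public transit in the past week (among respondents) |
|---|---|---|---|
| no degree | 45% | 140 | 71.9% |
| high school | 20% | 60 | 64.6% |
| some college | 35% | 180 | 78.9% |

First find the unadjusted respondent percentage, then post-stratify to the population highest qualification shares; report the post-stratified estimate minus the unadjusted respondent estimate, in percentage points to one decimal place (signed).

Unadjusted (pooled respondent) estimate weights by respondent counts:
  (140/380)×71.9 + (60/380)×64.6 + (180/380)×78.9 = 74.0632%
Post-stratified estimate weights by population shares:
  0.45×71.9 + 0.2×64.6 + 0.35×78.9 = 72.89%
Difference = 72.89 − 74.0632 = -1.1732 pp.

-1.2 percentage points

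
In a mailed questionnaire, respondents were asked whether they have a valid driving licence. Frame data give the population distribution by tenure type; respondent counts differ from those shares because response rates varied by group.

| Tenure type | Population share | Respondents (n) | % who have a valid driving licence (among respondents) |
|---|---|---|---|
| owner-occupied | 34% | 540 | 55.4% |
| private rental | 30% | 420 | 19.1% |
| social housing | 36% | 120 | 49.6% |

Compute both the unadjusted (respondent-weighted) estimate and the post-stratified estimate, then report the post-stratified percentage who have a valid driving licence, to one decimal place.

42.4%

Without adjustment, the pooled respondent share is:
  (540/1080)×55.4 + (420/1080)×19.1 + (120/1080)×49.6 = 40.6389%
Reweighting by population tenure type shares:
  0.34×55.4 + 0.3×19.1 + 0.36×49.6 = 42.422%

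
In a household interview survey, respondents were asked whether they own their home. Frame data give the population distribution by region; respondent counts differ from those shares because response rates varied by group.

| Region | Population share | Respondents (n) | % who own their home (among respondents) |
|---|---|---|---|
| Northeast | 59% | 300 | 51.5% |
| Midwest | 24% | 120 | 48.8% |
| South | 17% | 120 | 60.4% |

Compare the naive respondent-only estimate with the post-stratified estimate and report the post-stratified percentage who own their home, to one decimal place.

52.4%

Naive respondent-only estimate (weights = respondent counts):
  (300/540)×51.5 + (120/540)×48.8 + (120/540)×60.4 = 52.8778%
Post-stratifying to population shares instead:
  0.59×51.5 + 0.24×48.8 + 0.17×60.4 = 52.365%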